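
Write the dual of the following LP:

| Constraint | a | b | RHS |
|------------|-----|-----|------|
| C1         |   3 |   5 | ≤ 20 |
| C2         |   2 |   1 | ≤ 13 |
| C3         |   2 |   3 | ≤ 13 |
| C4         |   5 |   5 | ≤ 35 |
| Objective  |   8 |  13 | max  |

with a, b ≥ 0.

Primal max cᵀx s.t. Ax ≤ b, x ≥ 0  →  Dual min bᵀy s.t. Aᵀy ≥ c, y ≥ 0.

Minimize: z = 20y1 + 13y2 + 13y3 + 35y4

Subject to:
  3y1 + 2y2 + 2y3 + 5y4 ≥ 8
  5y1 + y2 + 3y3 + 5y4 ≥ 13
  y1, y2, y3, y4 ≥ 0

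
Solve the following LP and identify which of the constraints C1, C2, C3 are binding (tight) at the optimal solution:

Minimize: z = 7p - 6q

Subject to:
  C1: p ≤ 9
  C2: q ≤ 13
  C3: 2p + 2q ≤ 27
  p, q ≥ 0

At p = 0, q = 13, compute slack b - a·x for each constraint:
  C1: 9 − 0 = 9  (slack)
  C2: 13 − 13 = 0  (binding)
  C3: 27 − 26 = 1  (slack)

Optimal: p = 0, q = 13
Binding: C2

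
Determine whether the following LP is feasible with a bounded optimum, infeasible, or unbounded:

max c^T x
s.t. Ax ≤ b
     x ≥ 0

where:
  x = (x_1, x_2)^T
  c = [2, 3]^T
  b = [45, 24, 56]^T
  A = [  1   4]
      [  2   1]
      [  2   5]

Feasible with a bounded optimal solution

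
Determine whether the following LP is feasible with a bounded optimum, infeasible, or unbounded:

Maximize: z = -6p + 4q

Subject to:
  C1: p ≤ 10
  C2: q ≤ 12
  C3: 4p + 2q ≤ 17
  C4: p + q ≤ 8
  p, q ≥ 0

Feasible with a bounded optimal solution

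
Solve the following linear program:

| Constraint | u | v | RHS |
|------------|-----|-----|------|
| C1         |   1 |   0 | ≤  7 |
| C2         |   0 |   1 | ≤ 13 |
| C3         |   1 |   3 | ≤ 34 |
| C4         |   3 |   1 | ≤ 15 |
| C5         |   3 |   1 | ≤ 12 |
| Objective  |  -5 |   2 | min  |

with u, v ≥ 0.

Evaluate the objective at each vertex of the feasible region:
  z(0, 0) = 0
  z(4, 0) = -20  ←
  z(0.25, 11.25) = 21.25
  z(0, 11.33) = 22.67
The minimum is at u = 4, v = 0.

u = 4, v = 0, z = -20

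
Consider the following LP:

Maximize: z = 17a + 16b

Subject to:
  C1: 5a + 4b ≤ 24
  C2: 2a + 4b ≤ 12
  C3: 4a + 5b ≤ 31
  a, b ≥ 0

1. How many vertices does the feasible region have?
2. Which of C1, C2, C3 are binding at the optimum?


1. 4
2. C1, C2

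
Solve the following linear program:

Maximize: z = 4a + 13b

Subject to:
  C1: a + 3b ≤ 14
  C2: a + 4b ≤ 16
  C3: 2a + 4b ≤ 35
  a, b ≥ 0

Evaluate the objective at each vertex of the feasible region:
  z(0, 0) = 0
  z(14, 0) = 56
  z(8, 2) = 58  ←
  z(0, 4) = 52
The maximum is at a = 8, b = 2.

a = 8, b = 2, z = 58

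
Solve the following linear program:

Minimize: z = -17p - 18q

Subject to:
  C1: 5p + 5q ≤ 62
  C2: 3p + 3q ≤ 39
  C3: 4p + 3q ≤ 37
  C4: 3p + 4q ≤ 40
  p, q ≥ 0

Evaluate the objective at each vertex of the feasible region:
  z(0, 0) = 0
  z(9.25, 0) = -157.2
  z(4, 7) = -194  ←
  z(0, 10) = -180
The minimum is at p = 4, q = 7.

p = 4, q = 7, z = -194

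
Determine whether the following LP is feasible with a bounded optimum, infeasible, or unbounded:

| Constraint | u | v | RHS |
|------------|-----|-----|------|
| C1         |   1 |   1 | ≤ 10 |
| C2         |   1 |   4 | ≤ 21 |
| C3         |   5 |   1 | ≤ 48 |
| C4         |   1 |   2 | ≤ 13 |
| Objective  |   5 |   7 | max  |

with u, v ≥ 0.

Feasible with a bounded optimal solution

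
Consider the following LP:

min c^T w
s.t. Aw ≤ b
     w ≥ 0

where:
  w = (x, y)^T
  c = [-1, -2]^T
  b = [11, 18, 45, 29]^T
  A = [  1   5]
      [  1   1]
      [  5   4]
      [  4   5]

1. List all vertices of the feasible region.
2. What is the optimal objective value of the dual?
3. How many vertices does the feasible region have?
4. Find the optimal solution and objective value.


1. (0, 0), (7.25, 0), (6, 1), (0, 2.2)
2. -8
3. 4
4. x = 6, y = 1, z = -8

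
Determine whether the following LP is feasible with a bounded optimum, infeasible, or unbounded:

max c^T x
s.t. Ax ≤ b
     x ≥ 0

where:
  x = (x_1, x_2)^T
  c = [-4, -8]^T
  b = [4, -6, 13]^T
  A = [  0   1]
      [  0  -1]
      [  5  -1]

Infeasible (no feasible solution exists)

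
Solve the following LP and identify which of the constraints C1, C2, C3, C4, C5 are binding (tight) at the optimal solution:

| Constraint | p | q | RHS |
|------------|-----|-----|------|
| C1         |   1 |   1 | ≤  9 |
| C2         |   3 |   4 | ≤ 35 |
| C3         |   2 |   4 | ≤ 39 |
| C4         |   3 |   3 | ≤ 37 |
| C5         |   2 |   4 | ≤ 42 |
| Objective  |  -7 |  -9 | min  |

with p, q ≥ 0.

At p = 1, q = 8, compute slack b - a·x for each constraint:
  C1: 9 − 9 = 0  (binding)
  C2: 35 − 35 = 0  (binding)
  C3: 39 − 34 = 5  (slack)
  C4: 37 − 27 = 10  (slack)
  C5: 42 − 34 = 8  (slack)

Optimal: p = 1, q = 8
Binding: C1, C2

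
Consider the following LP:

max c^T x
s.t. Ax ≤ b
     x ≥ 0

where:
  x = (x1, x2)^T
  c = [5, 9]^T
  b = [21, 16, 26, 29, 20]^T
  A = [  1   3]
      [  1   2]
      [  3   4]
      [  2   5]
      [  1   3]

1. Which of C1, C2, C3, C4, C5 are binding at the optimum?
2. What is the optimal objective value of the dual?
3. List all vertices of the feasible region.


1. C3, C4
2. 55
3. (0, 0), (8.667, 0), (2, 5), (0, 5.8)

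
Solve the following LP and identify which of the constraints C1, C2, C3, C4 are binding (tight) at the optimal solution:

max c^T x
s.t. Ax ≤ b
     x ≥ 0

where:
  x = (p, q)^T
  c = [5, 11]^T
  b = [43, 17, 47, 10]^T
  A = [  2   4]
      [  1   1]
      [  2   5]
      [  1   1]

At p = 1, q = 9, compute slack b - a·x for each constraint:
  C1: 43 − 38 = 5  (slack)
  C2: 17 − 10 = 7  (slack)
  C3: 47 − 47 = 0  (binding)
  C4: 10 − 10 = 0  (binding)

Optimal: p = 1, q = 9
Binding: C3, C4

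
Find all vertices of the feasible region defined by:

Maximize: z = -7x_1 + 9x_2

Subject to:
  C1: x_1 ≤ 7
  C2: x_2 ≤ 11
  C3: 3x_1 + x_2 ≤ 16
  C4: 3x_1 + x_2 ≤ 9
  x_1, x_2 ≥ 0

(0, 0), (3, 0), (0, 9)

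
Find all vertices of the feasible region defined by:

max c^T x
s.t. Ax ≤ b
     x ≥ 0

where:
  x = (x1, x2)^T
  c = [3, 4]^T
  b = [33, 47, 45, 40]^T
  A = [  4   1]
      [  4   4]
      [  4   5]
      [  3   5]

(0, 0), (8.25, 0), (7.5, 3), (5, 5), (0, 8)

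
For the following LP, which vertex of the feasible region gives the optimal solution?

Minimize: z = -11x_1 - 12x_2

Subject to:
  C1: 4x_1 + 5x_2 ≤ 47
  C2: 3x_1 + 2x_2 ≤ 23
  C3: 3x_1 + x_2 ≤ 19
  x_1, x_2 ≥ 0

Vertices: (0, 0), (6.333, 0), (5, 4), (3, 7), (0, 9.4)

Evaluate the objective at each vertex of the feasible region:
  z(0, 0) = 0
  z(6.333, 0) = -69.67
  z(5, 4) = -103
  z(3, 7) = -117  ←
  z(0, 9.4) = -112.8
The minimum is at x_1 = 3, x_2 = 7.

(3, 7)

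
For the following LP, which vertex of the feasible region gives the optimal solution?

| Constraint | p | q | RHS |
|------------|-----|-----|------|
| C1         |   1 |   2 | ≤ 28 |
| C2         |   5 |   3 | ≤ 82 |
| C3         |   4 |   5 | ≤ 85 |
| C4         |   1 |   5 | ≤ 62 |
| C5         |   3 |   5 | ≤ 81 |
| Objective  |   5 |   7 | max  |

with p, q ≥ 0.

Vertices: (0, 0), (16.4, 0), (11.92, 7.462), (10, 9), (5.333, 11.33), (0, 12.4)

Evaluate the objective at each vertex of the feasible region:
  z(0, 0) = 0
  z(16.4, 0) = 82
  z(11.92, 7.462) = 111.8
  z(10, 9) = 113  ←
  z(5.333, 11.33) = 106
  z(0, 12.4) = 86.8
The maximum is at p = 10, q = 9.

(10, 9)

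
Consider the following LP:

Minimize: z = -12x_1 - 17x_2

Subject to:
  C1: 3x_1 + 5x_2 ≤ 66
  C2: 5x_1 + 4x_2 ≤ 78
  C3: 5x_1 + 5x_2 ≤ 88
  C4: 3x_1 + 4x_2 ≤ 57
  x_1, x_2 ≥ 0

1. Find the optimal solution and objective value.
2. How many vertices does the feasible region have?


1. x_1 = 7, x_2 = 9, z = -237
2. 5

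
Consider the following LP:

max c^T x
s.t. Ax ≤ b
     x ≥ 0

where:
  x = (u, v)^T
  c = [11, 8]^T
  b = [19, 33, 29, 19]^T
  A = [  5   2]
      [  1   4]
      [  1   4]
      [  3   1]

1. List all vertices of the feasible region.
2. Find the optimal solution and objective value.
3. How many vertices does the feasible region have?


1. (0, 0), (3.8, 0), (1, 7), (0, 7.25)
2. u = 1, v = 7, z = 67
3. 4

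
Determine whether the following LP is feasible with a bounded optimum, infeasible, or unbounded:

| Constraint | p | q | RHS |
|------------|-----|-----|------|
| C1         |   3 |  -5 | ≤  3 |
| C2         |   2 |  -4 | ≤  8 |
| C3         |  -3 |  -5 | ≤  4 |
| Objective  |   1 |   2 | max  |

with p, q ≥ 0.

Unbounded (objective can increase without bound)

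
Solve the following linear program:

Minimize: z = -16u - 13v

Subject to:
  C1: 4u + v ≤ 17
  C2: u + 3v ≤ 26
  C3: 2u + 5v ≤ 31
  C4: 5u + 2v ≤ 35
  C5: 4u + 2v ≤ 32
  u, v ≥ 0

Evaluate the objective at each vertex of the feasible region:
  z(0, 0) = 0
  z(4.25, 0) = -68
  z(3, 5) = -113  ←
  z(0, 6.2) = -80.6
The minimum is at u = 3, v = 5.

u = 3, v = 5, z = -113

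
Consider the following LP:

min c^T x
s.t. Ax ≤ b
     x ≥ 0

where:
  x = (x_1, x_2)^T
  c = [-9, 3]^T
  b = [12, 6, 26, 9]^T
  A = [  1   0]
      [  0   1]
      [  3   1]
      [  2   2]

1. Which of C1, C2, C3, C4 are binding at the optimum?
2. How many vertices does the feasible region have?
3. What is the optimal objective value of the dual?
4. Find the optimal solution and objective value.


1. C4
2. 3
3. -40.5
4. x_1 = 4.5, x_2 = 0, z = -40.5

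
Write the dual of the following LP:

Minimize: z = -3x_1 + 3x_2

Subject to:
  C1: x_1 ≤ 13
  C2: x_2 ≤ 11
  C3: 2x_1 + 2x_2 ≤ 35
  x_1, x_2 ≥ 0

Primal min cᵀx s.t. Ax ≤ b, x ≥ 0  →  Dual max −bᵀy s.t. Aᵀy ≥ −c, y ≥ 0.

Maximize: z = -13y1 - 11y2 - 35y3

Subject to:
  y1 + 2y3 ≥ 3
  y2 + 2y3 ≥ -3
  y1, y2, y3 ≥ 0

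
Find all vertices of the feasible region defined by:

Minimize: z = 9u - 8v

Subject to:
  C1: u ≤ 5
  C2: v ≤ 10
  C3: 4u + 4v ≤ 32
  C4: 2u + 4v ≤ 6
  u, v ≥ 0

(0, 0), (3, 0), (0, 1.5)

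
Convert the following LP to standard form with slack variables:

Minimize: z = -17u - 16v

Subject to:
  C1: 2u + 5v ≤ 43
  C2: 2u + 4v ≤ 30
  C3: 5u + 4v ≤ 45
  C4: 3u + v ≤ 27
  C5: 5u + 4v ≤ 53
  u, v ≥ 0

min z = -17u - 16v

s.t.
  2u + 5v + s1 = 43
  2u + 4v + s2 = 30
  5u + 4v + s3 = 45
  3u + v + s4 = 27
  5u + 4v + s5 = 53
  u, v, s1, s2, s3, s4, s5 ≥ 0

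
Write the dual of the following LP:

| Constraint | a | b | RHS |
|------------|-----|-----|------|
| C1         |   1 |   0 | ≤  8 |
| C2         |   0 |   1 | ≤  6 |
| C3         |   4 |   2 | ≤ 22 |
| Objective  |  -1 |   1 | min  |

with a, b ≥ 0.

Primal min cᵀx s.t. Ax ≤ b, x ≥ 0  →  Dual max −bᵀy s.t. Aᵀy ≥ −c, y ≥ 0.

Maximize: z = -8y1 - 6y2 - 22y3

Subject to:
  y1 + 4y3 ≥ 1
  y2 + 2y3 ≥ -1
  y1, y2, y3 ≥ 0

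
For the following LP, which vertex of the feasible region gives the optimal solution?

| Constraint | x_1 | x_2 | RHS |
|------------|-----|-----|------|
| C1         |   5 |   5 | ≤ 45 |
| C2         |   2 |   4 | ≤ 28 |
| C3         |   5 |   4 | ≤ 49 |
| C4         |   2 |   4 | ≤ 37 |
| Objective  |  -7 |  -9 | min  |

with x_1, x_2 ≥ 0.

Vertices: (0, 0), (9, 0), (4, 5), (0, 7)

Evaluate the objective at each vertex of the feasible region:
  z(0, 0) = 0
  z(9, 0) = -63
  z(4, 5) = -73  ←
  z(0, 7) = -63
The minimum is at x_1 = 4, x_2 = 5.

(4, 5)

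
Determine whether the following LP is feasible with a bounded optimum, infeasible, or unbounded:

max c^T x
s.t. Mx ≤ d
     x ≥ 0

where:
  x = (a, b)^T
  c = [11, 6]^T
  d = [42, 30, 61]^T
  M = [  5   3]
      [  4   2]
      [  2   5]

Feasible with a bounded optimal solution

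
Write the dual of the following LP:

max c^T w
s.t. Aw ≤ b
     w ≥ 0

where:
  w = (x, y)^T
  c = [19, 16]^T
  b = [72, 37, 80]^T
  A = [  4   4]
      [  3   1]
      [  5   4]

Primal max cᵀx s.t. Ax ≤ b, x ≥ 0  →  Dual min bᵀy s.t. Aᵀy ≥ c, y ≥ 0.

Minimize: z = 72y1 + 37y2 + 80y3

Subject to:
  4y1 + 3y2 + 5y3 ≥ 19
  4y1 + y2 + 4y3 ≥ 16
  y1, y2, y3 ≥ 0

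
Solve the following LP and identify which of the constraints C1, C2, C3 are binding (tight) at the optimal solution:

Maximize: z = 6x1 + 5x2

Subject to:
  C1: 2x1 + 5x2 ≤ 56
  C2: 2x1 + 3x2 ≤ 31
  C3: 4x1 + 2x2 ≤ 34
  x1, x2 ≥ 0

At x1 = 5, x2 = 7, compute slack b - a·x for each constraint:
  C1: 56 − 45 = 11  (slack)
  C2: 31 − 31 = 0  (binding)
  C3: 34 − 34 = 0  (binding)

Optimal: x1 = 5, x2 = 7
Binding: C2, C3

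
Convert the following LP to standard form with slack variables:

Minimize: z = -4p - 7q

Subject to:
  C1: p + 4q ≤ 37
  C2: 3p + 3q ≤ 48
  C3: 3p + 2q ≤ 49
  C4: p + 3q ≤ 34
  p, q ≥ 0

min z = -4p - 7q

s.t.
  p + 4q + s1 = 37
  3p + 3q + s2 = 48
  3p + 2q + s3 = 49
  p + 3q + s4 = 34
  p, q, s1, s2, s3, s4 ≥ 0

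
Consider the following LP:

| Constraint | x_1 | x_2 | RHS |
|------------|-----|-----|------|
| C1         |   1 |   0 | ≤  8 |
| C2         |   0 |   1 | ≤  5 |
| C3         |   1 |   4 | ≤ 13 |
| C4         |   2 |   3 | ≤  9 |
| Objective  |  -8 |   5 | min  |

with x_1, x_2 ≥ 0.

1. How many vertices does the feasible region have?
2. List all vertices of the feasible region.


1. 3
2. (0, 0), (4.5, 0), (0, 3)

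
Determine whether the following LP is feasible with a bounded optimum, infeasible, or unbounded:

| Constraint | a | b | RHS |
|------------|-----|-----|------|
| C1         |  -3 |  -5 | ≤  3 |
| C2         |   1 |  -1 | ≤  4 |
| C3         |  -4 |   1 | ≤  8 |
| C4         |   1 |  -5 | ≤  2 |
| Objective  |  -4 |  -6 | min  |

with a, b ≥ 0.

Unbounded (objective can decrease without bound)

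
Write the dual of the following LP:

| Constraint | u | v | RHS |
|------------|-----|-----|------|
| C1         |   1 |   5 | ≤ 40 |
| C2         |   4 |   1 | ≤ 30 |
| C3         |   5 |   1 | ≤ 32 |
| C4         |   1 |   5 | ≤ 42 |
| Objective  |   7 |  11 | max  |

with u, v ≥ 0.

Primal max cᵀx s.t. Ax ≤ b, x ≥ 0  →  Dual min bᵀy s.t. Aᵀy ≥ c, y ≥ 0.

Minimize: z = 40y1 + 30y2 + 32y3 + 42y4

Subject to:
  y1 + 4y2 + 5y3 + y4 ≥ 7
  5y1 + y2 + y3 + 5y4 ≥ 11
  y1, y2, y3, y4 ≥ 0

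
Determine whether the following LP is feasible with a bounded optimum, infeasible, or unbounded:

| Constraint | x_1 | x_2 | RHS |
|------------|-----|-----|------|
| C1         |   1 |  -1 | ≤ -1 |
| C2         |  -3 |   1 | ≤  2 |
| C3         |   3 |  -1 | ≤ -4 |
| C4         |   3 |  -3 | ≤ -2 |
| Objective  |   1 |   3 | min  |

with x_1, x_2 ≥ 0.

Infeasible (no feasible solution exists)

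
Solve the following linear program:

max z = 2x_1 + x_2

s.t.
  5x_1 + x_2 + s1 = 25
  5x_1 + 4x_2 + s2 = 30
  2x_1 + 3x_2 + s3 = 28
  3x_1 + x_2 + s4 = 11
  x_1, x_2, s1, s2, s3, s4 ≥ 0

Evaluate the objective at each vertex of the feasible region:
  z(0, 0) = 0
  z(3.667, 0) = 7.333
  z(2, 5) = 9  ←
  z(0, 7.5) = 7.5
The maximum is at x_1 = 2, x_2 = 5.

x_1 = 2, x_2 = 5, z = 9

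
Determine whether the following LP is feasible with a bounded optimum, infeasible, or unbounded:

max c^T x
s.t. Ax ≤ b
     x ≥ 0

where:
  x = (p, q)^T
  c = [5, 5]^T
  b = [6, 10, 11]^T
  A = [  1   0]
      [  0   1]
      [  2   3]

Feasible with a bounded optimal solution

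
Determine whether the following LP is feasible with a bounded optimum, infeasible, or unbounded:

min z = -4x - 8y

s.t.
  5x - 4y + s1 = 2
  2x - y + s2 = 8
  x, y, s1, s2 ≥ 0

Unbounded (objective can decrease without bound)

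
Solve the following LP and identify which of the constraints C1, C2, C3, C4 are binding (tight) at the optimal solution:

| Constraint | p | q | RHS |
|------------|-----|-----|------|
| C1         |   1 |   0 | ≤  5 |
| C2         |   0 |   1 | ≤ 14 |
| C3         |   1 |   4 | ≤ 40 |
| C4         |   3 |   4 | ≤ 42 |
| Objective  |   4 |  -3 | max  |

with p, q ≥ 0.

At p = 5, q = 0, compute slack b - a·x for each constraint:
  C1: 5 − 5 = 0  (binding)
  C2: 14 − 0 = 14  (slack)
  C3: 40 − 5 = 35  (slack)
  C4: 42 − 15 = 27  (slack)

Optimal: p = 5, q = 0
Binding: C1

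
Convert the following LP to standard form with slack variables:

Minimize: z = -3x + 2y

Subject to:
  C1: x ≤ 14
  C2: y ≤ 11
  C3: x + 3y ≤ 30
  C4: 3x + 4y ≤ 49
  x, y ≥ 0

min z = -3x + 2y

s.t.
  x + s1 = 14
  y + s2 = 11
  x + 3y + s3 = 30
  3x + 4y + s4 = 49
  x, y, s1, s2, s3, s4 ≥ 0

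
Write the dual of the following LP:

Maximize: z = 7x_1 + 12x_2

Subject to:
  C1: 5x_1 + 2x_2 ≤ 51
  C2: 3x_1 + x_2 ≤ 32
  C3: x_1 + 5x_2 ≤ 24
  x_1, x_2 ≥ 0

Primal max cᵀx s.t. Ax ≤ b, x ≥ 0  →  Dual min bᵀy s.t. Aᵀy ≥ c, y ≥ 0.

Minimize: z = 51y1 + 32y2 + 24y3

Subject to:
  5y1 + 3y2 + y3 ≥ 7
  2y1 + y2 + 5y3 ≥ 12
  y1, y2, y3 ≥ 0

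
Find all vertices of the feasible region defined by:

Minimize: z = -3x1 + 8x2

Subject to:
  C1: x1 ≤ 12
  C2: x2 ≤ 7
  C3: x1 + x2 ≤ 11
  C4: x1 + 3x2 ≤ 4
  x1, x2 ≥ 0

(0, 0), (4, 0), (0, 1.333)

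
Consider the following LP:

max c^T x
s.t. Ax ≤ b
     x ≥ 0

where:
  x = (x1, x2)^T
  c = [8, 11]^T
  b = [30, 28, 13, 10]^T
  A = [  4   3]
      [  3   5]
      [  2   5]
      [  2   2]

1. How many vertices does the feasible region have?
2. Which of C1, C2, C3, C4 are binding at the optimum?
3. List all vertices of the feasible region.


1. 4
2. C3, C4
3. (0, 0), (5, 0), (4, 1), (0, 2.6)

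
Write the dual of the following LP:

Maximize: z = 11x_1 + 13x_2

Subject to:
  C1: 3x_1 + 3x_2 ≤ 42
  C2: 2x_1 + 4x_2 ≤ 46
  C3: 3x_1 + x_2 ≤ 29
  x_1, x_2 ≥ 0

Primal max cᵀx s.t. Ax ≤ b, x ≥ 0  →  Dual min bᵀy s.t. Aᵀy ≥ c, y ≥ 0.

Minimize: z = 42y1 + 46y2 + 29y3

Subject to:
  3y1 + 2y2 + 3y3 ≥ 11
  3y1 + 4y2 + y3 ≥ 13
  y1, y2, y3 ≥ 0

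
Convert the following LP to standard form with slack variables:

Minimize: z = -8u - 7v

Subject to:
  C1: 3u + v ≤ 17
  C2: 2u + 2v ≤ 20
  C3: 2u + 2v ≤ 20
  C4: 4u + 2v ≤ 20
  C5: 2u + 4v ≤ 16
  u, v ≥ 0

min z = -8u - 7v

s.t.
  3u + v + s1 = 17
  2u + 2v + s2 = 20
  2u + 2v + s3 = 20
  4u + 2v + s4 = 20
  2u + 4v + s5 = 16
  u, v, s1, s2, s3, s4, s5 ≥ 0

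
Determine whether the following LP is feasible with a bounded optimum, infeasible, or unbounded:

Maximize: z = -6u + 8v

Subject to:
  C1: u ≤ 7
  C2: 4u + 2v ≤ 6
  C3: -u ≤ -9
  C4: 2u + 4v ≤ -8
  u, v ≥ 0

Infeasible (no feasible solution exists)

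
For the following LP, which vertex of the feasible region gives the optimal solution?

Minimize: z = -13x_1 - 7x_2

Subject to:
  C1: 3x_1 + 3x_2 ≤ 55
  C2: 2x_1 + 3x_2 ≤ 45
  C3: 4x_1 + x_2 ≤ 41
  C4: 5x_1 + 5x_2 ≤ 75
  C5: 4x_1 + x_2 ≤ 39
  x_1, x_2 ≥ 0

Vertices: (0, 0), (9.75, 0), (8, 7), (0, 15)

Evaluate the objective at each vertex of the feasible region:
  z(0, 0) = 0
  z(9.75, 0) = -126.8
  z(8, 7) = -153  ←
  z(0, 15) = -105
The minimum is at x_1 = 8, x_2 = 7.

(8, 7)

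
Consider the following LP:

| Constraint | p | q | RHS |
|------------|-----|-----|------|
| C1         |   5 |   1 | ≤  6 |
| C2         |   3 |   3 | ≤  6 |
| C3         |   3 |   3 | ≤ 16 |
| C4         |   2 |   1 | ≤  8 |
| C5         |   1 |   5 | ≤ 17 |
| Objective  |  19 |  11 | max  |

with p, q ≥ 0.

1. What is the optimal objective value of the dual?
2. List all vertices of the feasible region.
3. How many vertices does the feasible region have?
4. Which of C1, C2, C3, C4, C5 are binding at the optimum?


1. 30
2. (0, 0), (1.2, 0), (1, 1), (0, 2)
3. 4
4. C1, C2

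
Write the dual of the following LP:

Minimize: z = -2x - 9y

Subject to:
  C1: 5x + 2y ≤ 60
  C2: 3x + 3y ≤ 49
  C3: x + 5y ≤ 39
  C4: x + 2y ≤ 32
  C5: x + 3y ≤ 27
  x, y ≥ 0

Primal min cᵀx s.t. Ax ≤ b, x ≥ 0  →  Dual max −bᵀy s.t. Aᵀy ≥ −c, y ≥ 0.

Maximize: z = -60y1 - 49y2 - 39y3 - 32y4 - 27y5

Subject to:
  5y1 + 3y2 + y3 + y4 + y5 ≥ 2
  2y1 + 3y2 + 5y3 + 2y4 + 3y5 ≥ 9
  y1, y2, y3, y4, y5 ≥ 0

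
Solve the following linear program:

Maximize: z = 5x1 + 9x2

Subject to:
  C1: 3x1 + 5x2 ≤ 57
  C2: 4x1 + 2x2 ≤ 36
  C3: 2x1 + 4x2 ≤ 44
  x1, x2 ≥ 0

Evaluate the objective at each vertex of the feasible region:
  z(0, 0) = 0
  z(9, 0) = 45
  z(4.714, 8.571) = 100.7
  z(4, 9) = 101  ←
  z(0, 11) = 99
The maximum is at x1 = 4, x2 = 9.

x1 = 4, x2 = 9, z = 101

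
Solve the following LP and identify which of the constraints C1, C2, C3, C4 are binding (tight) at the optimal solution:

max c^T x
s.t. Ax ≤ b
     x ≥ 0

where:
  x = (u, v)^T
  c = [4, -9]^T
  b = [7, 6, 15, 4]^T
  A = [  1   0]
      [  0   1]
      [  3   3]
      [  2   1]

At u = 2, v = 0, compute slack b - a·x for each constraint:
  C1: 7 − 2 = 5  (slack)
  C2: 6 − 0 = 6  (slack)
  C3: 15 − 6 = 9  (slack)
  C4: 4 − 4 = 0  (binding)

Optimal: u = 2, v = 0
Binding: C4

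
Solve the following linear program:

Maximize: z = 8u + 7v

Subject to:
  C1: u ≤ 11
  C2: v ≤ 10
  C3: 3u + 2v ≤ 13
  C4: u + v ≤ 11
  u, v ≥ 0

Evaluate the objective at each vertex of the feasible region:
  z(0, 0) = 0
  z(4.333, 0) = 34.67
  z(0, 6.5) = 45.5  ←
The maximum is at u = 0, v = 6.5.

u = 0, v = 6.5, z = 45.5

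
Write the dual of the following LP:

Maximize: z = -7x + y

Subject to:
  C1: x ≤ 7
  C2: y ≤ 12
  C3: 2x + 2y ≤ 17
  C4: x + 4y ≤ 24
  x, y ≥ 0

Primal max cᵀx s.t. Ax ≤ b, x ≥ 0  →  Dual min bᵀy s.t. Aᵀy ≥ c, y ≥ 0.

Minimize: z = 7y1 + 12y2 + 17y3 + 24y4

Subject to:
  y1 + 2y3 + y4 ≥ -7
  y2 + 2y3 + 4y4 ≥ 1
  y1, y2, y3, y4 ≥ 0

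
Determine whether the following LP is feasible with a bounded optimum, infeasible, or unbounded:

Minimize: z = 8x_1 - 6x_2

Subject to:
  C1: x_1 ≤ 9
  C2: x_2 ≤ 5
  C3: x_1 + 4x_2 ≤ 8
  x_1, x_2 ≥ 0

Feasible with a bounded optimal solution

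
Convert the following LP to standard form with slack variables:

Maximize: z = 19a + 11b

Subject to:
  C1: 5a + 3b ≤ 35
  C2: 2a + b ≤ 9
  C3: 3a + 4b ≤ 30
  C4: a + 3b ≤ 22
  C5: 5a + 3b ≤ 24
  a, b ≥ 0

max z = 19a + 11b

s.t.
  5a + 3b + s1 = 35
  2a + b + s2 = 9
  3a + 4b + s3 = 30
  a + 3b + s4 = 22
  5a + 3b + s5 = 24
  a, b, s1, s2, s3, s4, s5 ≥ 0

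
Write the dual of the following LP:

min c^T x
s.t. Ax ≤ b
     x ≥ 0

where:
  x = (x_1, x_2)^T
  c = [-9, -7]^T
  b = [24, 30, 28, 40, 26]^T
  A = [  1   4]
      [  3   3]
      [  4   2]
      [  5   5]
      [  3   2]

Primal min cᵀx s.t. Ax ≤ b, x ≥ 0  →  Dual max −bᵀy s.t. Aᵀy ≥ −c, y ≥ 0.

Maximize: z = -24y1 - 30y2 - 28y3 - 40y4 - 26y5

Subject to:
  y1 + 3y2 + 4y3 + 5y4 + 3y5 ≥ 9
  4y1 + 3y2 + 2y3 + 5y4 + 2y5 ≥ 7
  y1, y2, y3, y4, y5 ≥ 0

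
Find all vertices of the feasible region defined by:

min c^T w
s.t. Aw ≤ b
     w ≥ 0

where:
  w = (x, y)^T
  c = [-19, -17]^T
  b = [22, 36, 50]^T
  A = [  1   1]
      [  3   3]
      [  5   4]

(0, 0), (10, 0), (2, 10), (0, 12)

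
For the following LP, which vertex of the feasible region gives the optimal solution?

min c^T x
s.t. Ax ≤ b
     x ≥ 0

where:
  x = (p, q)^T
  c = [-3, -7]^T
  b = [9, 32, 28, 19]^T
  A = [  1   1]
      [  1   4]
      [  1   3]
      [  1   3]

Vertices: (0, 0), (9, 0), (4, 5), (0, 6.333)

Evaluate the objective at each vertex of the feasible region:
  z(0, 0) = 0
  z(9, 0) = -27
  z(4, 5) = -47  ←
  z(0, 6.333) = -44.33
The minimum is at p = 4, q = 5.

(4, 5)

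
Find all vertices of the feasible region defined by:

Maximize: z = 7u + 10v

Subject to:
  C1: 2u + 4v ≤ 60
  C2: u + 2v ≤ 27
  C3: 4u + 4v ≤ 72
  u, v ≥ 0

(0, 0), (18, 0), (9, 9), (0, 13.5)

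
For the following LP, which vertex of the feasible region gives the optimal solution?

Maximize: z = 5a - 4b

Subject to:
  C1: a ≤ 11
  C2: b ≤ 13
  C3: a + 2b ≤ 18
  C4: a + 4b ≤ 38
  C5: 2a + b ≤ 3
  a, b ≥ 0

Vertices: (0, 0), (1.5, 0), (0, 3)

Evaluate the objective at each vertex of the feasible region:
  z(0, 0) = 0
  z(1.5, 0) = 7.5  ←
  z(0, 3) = -12
The maximum is at a = 1.5, b = 0.

(1.5, 0)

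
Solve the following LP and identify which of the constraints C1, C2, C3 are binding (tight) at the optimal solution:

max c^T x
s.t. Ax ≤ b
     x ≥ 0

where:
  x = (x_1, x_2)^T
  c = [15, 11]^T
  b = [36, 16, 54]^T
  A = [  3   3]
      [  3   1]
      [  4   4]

At x_1 = 2, x_2 = 10, compute slack b - a·x for each constraint:
  C1: 36 − 36 = 0  (binding)
  C2: 16 − 16 = 0  (binding)
  C3: 54 − 48 = 6  (slack)

Optimal: x_1 = 2, x_2 = 10
Binding: C1, C2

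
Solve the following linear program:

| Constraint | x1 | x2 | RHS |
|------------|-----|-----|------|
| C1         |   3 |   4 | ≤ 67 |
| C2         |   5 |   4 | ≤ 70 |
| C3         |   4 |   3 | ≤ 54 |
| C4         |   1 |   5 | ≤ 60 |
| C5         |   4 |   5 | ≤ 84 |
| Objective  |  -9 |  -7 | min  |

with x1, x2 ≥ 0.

Evaluate the objective at each vertex of the feasible region:
  z(0, 0) = 0
  z(13.5, 0) = -121.5
  z(6, 10) = -124  ←
  z(5.238, 10.95) = -123.8
  z(0, 12) = -84
The minimum is at x1 = 6, x2 = 10.

x1 = 6, x2 = 10, z = -124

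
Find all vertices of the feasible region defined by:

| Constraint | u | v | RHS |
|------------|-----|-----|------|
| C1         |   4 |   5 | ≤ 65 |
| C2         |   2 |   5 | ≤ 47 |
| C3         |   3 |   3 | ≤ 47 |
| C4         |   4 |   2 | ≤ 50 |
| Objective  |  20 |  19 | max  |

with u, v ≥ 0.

(0, 0), (12.5, 0), (10, 5), (9, 5.8), (0, 9.4)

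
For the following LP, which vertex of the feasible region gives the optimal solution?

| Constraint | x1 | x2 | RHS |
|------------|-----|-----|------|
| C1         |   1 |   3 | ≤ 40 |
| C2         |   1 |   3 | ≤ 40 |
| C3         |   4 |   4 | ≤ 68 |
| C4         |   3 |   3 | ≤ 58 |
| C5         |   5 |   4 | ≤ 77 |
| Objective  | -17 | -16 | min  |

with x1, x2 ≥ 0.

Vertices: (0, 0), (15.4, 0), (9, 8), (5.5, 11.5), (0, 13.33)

Evaluate the objective at each vertex of the feasible region:
  z(0, 0) = 0
  z(15.4, 0) = -261.8
  z(9, 8) = -281  ←
  z(5.5, 11.5) = -277.5
  z(0, 13.33) = -213.3
The minimum is at x1 = 9, x2 = 8.

(9, 8)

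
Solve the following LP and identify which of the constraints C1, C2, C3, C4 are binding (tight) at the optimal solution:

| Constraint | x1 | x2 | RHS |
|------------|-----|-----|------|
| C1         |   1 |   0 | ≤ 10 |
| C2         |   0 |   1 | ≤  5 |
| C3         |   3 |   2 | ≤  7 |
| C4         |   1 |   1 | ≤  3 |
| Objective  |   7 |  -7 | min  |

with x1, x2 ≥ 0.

At x1 = 0, x2 = 3, compute slack b - a·x for each constraint:
  C1: 10 − 0 = 10  (slack)
  C2: 5 − 3 = 2  (slack)
  C3: 7 − 6 = 1  (slack)
  C4: 3 − 3 = 0  (binding)

Optimal: x1 = 0, x2 = 3
Binding: C4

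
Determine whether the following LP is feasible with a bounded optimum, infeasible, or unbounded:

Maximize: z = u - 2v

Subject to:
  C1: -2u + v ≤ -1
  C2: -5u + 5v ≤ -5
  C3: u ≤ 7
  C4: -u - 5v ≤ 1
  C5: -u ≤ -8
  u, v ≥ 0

Infeasible (no feasible solution exists)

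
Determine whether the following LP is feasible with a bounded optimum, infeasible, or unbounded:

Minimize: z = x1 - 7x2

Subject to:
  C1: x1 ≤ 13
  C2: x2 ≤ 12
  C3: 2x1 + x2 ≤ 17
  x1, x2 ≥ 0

Feasible with a bounded optimal solution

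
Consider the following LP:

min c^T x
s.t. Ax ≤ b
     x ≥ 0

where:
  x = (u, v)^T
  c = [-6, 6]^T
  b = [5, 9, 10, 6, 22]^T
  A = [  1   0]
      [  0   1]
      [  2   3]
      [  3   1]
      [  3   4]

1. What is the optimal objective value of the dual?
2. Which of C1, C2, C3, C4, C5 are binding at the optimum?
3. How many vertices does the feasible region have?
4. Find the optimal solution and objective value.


1. -12
2. C4
3. 4
4. u = 2, v = 0, z = -12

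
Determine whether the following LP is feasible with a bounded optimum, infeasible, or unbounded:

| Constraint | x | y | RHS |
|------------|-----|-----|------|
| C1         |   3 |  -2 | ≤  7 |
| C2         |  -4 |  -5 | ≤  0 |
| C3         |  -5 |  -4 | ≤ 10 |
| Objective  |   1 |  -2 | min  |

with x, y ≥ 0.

Unbounded (objective can decrease without bound)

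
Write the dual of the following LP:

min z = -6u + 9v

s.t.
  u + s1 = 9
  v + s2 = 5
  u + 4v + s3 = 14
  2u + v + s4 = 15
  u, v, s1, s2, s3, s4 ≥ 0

Primal min cᵀx s.t. Ax ≤ b, x ≥ 0  →  Dual max −bᵀy s.t. Aᵀy ≥ −c, y ≥ 0.

Maximize: z = -9y1 - 5y2 - 14y3 - 15y4

Subject to:
  y1 + y3 + 2y4 ≥ 6
  y2 + 4y3 + y4 ≥ -9
  y1, y2, y3, y4 ≥ 0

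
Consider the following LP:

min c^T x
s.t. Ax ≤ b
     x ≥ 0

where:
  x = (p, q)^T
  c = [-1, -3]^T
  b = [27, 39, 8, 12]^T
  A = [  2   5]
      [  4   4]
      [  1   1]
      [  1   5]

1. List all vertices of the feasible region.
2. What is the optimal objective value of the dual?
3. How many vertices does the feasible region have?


1. (0, 0), (8, 0), (7, 1), (0, 2.4)
2. -10
3. 4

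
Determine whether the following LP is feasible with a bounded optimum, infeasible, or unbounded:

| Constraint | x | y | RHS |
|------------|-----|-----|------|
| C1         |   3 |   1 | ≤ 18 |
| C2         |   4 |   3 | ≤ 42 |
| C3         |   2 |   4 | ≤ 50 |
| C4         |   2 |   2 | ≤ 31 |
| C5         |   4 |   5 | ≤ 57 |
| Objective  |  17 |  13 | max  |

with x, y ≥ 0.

Feasible with a bounded optimal solution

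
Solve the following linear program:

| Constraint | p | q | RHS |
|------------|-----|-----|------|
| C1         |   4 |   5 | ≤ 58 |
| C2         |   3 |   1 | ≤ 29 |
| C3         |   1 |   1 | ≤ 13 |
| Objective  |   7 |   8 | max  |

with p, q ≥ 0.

Evaluate the objective at each vertex of the feasible region:
  z(0, 0) = 0
  z(9.667, 0) = 67.67
  z(8, 5) = 96
  z(7, 6) = 97  ←
  z(0, 11.6) = 92.8
The maximum is at p = 7, q = 6.

p = 7, q = 6, z = 97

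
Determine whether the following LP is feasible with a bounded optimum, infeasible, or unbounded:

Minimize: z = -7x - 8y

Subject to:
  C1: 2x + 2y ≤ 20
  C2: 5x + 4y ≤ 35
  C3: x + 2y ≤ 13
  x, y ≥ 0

Feasible with a bounded optimal solution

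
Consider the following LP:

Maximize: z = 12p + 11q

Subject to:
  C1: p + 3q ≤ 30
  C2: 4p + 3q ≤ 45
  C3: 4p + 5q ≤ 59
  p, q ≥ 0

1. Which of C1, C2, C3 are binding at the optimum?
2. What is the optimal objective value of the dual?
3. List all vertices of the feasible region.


1. C2, C3
2. 149
3. (0, 0), (11.25, 0), (6, 7), (3.857, 8.714), (0, 10)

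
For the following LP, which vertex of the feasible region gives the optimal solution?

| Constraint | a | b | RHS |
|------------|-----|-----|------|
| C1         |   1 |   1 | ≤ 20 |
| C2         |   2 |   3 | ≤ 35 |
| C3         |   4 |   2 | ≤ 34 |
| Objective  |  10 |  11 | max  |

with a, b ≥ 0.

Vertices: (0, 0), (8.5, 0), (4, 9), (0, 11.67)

Evaluate the objective at each vertex of the feasible region:
  z(0, 0) = 0
  z(8.5, 0) = 85
  z(4, 9) = 139  ←
  z(0, 11.67) = 128.3
The maximum is at a = 4, b = 9.

(4, 9)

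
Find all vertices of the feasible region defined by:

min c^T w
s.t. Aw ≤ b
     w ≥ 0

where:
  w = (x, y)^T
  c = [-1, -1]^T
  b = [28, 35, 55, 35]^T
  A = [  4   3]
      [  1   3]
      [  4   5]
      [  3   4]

(0, 0), (7, 0), (1, 8), (0, 8.75)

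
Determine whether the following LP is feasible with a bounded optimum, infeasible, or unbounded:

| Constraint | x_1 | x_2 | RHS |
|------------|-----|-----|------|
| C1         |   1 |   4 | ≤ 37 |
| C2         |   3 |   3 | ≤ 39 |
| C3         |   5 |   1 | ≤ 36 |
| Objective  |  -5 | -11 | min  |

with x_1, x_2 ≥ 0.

Feasible with a bounded optimal solution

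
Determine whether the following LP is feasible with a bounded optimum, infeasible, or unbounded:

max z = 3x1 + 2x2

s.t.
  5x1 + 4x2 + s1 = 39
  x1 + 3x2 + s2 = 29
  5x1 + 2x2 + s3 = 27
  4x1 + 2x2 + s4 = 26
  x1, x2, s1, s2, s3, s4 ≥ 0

Feasible with a bounded optimal solution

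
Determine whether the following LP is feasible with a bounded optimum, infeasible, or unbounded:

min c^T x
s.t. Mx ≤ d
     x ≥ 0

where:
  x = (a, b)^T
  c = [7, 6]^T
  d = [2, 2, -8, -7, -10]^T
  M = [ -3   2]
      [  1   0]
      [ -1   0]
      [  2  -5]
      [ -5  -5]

Infeasible (no feasible solution exists)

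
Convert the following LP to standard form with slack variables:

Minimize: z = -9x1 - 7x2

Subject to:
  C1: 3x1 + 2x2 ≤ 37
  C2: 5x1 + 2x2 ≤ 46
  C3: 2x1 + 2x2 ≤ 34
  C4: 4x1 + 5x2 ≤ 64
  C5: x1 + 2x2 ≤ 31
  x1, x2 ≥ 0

min z = -9x1 - 7x2

s.t.
  3x1 + 2x2 + s1 = 37
  5x1 + 2x2 + s2 = 46
  2x1 + 2x2 + s3 = 34
  4x1 + 5x2 + s4 = 64
  x1 + 2x2 + s5 = 31
  x1, x2, s1, s2, s3, s4, s5 ≥ 0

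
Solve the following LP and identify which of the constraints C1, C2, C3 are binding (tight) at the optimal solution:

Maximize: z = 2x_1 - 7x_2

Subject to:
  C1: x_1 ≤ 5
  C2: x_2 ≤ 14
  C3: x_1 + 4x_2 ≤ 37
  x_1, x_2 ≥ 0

At x_1 = 5, x_2 = 0, compute slack b - a·x for each constraint:
  C1: 5 − 5 = 0  (binding)
  C2: 14 − 0 = 14  (slack)
  C3: 37 − 5 = 32  (slack)

Optimal: x_1 = 5, x_2 = 0
Binding: C1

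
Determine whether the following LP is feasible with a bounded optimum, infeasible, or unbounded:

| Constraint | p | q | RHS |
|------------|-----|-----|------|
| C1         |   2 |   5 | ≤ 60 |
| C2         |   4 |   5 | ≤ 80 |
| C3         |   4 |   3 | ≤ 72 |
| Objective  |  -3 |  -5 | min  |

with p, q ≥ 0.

Feasible with a bounded optimal solution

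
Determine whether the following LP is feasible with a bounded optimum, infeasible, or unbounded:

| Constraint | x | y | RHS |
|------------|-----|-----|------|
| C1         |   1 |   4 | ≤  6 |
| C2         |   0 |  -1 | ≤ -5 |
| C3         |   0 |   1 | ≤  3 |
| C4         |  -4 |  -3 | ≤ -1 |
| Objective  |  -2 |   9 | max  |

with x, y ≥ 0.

Infeasible (no feasible solution exists)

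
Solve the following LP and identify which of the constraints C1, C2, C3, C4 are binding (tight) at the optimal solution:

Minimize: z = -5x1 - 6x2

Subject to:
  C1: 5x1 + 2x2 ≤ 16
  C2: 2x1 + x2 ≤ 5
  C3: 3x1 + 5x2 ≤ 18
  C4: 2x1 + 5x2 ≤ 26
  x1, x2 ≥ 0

At x1 = 1, x2 = 3, compute slack b - a·x for each constraint:
  C1: 16 − 11 = 5  (slack)
  C2: 5 − 5 = 0  (binding)
  C3: 18 − 18 = 0  (binding)
  C4: 26 − 17 = 9  (slack)

Optimal: x1 = 1, x2 = 3
Binding: C2, C3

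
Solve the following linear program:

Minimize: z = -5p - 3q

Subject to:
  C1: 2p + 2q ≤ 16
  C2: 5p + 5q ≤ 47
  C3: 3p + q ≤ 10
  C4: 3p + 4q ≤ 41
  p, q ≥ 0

Evaluate the objective at each vertex of the feasible region:
  z(0, 0) = 0
  z(3.333, 0) = -16.67
  z(1, 7) = -26  ←
  z(0, 8) = -24
The minimum is at p = 1, q = 7.

p = 1, q = 7, z = -26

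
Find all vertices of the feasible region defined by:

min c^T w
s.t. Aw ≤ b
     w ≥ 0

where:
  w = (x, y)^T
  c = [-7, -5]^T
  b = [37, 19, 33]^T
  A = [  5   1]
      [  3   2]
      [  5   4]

(0, 0), (6.333, 0), (5, 2), (0, 8.25)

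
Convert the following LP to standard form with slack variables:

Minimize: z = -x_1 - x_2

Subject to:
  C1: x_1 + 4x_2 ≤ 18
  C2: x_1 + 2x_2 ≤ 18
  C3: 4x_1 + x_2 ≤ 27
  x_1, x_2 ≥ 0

min z = -x_1 - x_2

s.t.
  x_1 + 4x_2 + s1 = 18
  x_1 + 2x_2 + s2 = 18
  4x_1 + x_2 + s3 = 27
  x_1, x_2, s1, s2, s3 ≥ 0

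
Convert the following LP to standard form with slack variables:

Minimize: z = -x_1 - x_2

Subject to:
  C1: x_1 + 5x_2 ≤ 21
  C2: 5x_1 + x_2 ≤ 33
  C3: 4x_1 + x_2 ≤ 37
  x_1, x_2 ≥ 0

min z = -x_1 - x_2

s.t.
  x_1 + 5x_2 + s1 = 21
  5x_1 + x_2 + s2 = 33
  4x_1 + x_2 + s3 = 37
  x_1, x_2, s1, s2, s3 ≥ 0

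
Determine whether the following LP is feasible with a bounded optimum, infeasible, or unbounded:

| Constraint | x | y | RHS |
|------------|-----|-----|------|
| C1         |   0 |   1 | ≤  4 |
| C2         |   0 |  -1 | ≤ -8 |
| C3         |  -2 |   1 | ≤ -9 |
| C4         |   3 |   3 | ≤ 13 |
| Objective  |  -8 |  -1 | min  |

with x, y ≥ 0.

Infeasible (no feasible solution exists)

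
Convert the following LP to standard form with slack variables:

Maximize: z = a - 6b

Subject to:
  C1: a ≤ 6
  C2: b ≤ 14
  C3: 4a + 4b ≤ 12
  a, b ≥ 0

max z = a - 6b

s.t.
  a + s1 = 6
  b + s2 = 14
  4a + 4b + s3 = 12
  a, b, s1, s2, s3 ≥ 0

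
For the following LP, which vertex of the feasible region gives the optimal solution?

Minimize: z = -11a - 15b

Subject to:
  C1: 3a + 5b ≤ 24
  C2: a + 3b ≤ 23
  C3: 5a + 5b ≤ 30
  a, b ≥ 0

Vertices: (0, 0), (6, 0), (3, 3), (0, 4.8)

Evaluate the objective at each vertex of the feasible region:
  z(0, 0) = 0
  z(6, 0) = -66
  z(3, 3) = -78  ←
  z(0, 4.8) = -72
The minimum is at a = 3, b = 3.

(3, 3)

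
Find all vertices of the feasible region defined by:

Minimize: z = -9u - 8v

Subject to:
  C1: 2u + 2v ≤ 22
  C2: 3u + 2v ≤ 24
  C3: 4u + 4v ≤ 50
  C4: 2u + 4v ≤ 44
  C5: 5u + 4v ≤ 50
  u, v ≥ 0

(0, 0), (8, 0), (2, 9), (0, 11)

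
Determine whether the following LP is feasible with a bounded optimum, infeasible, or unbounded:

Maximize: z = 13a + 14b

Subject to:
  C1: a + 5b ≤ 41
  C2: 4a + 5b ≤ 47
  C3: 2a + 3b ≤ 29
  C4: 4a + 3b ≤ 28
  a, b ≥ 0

Feasible with a bounded optimal solution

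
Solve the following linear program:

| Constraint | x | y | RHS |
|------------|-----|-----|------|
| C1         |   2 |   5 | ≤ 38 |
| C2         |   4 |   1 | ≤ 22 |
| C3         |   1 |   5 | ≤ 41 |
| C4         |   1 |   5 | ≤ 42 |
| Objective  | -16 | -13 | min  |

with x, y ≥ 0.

Evaluate the objective at each vertex of the feasible region:
  z(0, 0) = 0
  z(5.5, 0) = -88
  z(4, 6) = -142  ←
  z(0, 7.6) = -98.8
The minimum is at x = 4, y = 6.

x = 4, y = 6, z = -142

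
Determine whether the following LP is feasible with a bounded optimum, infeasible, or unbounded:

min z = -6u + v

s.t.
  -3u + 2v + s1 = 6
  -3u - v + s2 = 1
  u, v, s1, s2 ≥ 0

Unbounded (objective can decrease without bound)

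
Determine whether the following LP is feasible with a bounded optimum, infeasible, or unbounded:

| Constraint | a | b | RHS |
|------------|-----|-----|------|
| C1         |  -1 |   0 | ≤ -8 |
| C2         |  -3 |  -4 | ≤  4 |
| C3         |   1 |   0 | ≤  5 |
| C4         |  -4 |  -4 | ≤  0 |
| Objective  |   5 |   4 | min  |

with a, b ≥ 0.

Infeasible (no feasible solution exists)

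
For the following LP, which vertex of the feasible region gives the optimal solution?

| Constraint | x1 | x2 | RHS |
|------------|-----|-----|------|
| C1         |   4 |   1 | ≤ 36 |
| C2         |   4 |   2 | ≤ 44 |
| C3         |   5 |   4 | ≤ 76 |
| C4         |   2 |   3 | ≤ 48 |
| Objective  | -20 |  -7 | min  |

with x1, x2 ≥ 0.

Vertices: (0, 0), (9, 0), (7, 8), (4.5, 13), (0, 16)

Evaluate the objective at each vertex of the feasible region:
  z(0, 0) = 0
  z(9, 0) = -180
  z(7, 8) = -196  ←
  z(4.5, 13) = -181
  z(0, 16) = -112
The minimum is at x1 = 7, x2 = 8.

(7, 8)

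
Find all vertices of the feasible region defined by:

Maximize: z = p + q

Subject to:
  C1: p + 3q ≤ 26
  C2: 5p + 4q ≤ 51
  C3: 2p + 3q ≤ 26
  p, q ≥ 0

(0, 0), (10.2, 0), (7, 4), (0, 8.667)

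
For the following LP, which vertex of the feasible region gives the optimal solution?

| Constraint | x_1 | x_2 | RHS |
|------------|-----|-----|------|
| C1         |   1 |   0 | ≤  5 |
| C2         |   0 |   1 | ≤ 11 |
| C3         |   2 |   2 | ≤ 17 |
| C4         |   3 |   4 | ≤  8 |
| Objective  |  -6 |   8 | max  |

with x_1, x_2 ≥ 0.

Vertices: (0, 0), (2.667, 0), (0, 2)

Evaluate the objective at each vertex of the feasible region:
  z(0, 0) = 0
  z(2.667, 0) = -16
  z(0, 2) = 16  ←
The maximum is at x_1 = 0, x_2 = 2.

(0, 2)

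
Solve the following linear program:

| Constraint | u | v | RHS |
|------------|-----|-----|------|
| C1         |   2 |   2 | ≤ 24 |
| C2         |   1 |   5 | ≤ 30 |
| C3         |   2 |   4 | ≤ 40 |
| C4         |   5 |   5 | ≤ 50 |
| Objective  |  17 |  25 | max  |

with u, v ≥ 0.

Evaluate the objective at each vertex of the feasible region:
  z(0, 0) = 0
  z(10, 0) = 170
  z(5, 5) = 210  ←
  z(0, 6) = 150
The maximum is at u = 5, v = 5.

u = 5, v = 5, z = 210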